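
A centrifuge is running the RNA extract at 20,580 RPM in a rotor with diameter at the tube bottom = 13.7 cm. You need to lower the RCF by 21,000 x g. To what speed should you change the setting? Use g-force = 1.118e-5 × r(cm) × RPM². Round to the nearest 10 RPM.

r = 13.7 / 2 = 6.85 cm
Current RCF = 1.118 × 10⁻⁵ × 6.85 × (20580)² = 1.118 × 10⁻⁵ × 6.85 × 423,536,400 ≈ 32,435.7 × g
Target RCF = 32,435.7 − 21,000 = 11,435.7 × g
N² = 11,435.7 / (7.6583 × 10⁻⁵) = 149,324,263
N ≈ √149,324,263 ≈ 12,219.8

12220 RPM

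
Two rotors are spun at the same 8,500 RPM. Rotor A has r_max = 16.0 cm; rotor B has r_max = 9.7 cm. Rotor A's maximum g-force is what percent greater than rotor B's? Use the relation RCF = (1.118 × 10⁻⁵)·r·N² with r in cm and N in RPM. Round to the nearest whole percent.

At equal RPM, RCF scales linearly with r: ratio = 16.0 / 9.7 = 1.6495.
So rotor A delivers 64.9% more g-force.

65%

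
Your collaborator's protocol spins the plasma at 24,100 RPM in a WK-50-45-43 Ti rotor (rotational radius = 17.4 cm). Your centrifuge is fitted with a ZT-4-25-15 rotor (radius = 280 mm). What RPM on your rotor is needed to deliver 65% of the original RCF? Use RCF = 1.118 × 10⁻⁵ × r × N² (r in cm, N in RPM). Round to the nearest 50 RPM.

RCF_original = 1.118 × 10⁻⁵ × 17.4 × (24100)² = 1.118 × 10⁻⁵ × 17.4 × 580,810,000 ≈ 112,986.1 × g
Target RCF = 0.65 × 112,986.1 ≈ 73,441 × g
Your rotor: r = 280 mm = 28.0 cm
73,441 = 1.118 × 10⁻⁵ × 28 × N²
N² = 73,441 / (31.304 × 10⁻⁵) = 234,605,801
N ≈ √234,605,801 ≈ 15,316.8

15300 RPM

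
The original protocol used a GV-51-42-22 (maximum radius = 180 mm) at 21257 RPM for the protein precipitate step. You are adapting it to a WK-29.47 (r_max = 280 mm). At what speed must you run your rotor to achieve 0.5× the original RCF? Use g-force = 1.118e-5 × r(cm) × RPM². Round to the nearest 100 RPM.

≈ 12100 RPM

Original rotor: r = 180 mm = 18.0 cm
RCF_original = 1.118 × 10⁻⁵ × 18 × (21257)² = 1.118 × 10⁻⁵ × 18 × 451,860,049 ≈ 90,932.3 × g
Target RCF = 0.5 × 90,932.3 ≈ 45,466.2 × g
Your rotor: r = 280 mm = 28.0 cm
45,466.2 = 1.118 × 10⁻⁵ × 28 × N²
N² = 45,466.2 / (31.304 × 10⁻⁵) = 145,240,864
N ≈ √145,240,864 ≈ 12,051.6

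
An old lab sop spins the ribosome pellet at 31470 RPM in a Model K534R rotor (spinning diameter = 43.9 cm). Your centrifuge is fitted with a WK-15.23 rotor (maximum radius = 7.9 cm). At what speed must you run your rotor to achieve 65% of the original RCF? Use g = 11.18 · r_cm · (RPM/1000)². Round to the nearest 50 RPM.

≈ 42300 RPM

Original rotor: r = 43.9 / 2 = 21.95 cm
RCF_original = 11.18 × 21.95 × (31.47)² = 11.18 × 21.95 × 990.3609 ≈ 243,035.6 × g
Target RCF = 0.65 × 243,035.6 ≈ 157,973.1 × g
157,973.1 = 11.18 × 7.9 × (N/1000)²
(N/1000)² = 157,973.1 / 88.322 = 1788.604
N = 1000 × √1788.604 ≈ 42,291.9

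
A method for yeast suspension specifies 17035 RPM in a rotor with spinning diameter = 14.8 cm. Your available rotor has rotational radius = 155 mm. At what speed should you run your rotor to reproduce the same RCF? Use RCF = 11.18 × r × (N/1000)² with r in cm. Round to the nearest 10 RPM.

≈ 11770 RPM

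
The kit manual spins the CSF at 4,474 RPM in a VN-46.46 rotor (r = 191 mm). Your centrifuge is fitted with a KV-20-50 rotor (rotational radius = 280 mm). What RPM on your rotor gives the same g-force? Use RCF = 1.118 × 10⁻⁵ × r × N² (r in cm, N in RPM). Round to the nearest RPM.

≈ 3695 RPM

Original rotor: r = 191 mm = 19.1 cm
RCF_original = 1.118 × 10⁻⁵ × 19.1 × (4474)² = 1.118 × 10⁻⁵ × 19.1 × 20,016,676 ≈ 4,274.3 × g
Your rotor: r = 280 mm = 28.0 cm
4,274.3 = 1.118 × 10⁻⁵ × 28 × N²
N² = 4,274.3 / (31.304 × 10⁻⁵) = 13,654,166
N ≈ √13,654,166 ≈ 3,695.2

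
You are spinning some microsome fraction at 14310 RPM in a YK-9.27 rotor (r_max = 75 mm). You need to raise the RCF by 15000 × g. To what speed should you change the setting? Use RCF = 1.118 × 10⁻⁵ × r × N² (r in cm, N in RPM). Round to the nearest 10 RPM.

19590 RPM

r = 75 mm = 7.5 cm
Current RCF = 1.118 × 10⁻⁵ × 7.5 × (14310)² = 1.118 × 10⁻⁵ × 7.5 × 204,776,100 ≈ 17,170.5 × g
Target RCF = 17,170.5 + 15,000 = 32,170.5 × g
N² = 32,170.5 / (8.385 × 10⁻⁵) = 383,667,263
N ≈ √383,667,263 ≈ 19,587.4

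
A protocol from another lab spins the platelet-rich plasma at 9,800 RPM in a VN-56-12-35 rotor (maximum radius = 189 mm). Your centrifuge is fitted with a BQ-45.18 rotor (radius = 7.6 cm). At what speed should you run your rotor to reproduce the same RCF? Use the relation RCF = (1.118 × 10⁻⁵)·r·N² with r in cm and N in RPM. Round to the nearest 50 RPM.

≈ 15450 RPM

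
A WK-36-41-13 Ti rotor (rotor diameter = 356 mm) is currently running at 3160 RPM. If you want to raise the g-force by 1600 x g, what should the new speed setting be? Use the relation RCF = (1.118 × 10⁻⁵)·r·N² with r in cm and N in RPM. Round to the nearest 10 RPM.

N₂ ≈ 4250 RPM

r = 356 mm / 2 = 178 mm = 17.8 cm
Current RCF = 1.118 × 10⁻⁵ × 17.8 × (3160)² = 1.118 × 10⁻⁵ × 17.8 × 9,985,600 ≈ 1,987.2 × g
Target RCF = 1,987.2 + 1,600 = 3,587.2 × g
N² = 3,587.2 / (19.9004 × 10⁻⁵) = 18,025,768
N ≈ √18,025,768 ≈ 4,245.7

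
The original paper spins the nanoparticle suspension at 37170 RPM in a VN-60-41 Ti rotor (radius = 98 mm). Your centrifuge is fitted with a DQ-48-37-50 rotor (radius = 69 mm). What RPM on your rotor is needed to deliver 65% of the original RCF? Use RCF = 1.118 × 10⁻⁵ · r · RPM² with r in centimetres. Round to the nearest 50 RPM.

Original rotor: r = 98 mm = 9.8 cm
RCF = 1.118 × 10⁻⁵ × r × N²
RCF_original = 1.118 × 10⁻⁵ × 9.8 × (37170)² = 1.118 × 10⁻⁵ × 9.8 × 1,381,608,900 ≈ 151,374.6 × g
Target RCF = 0.65 × 151,374.6 ≈ 98,393.5 × g
Your rotor: r = 69 mm = 6.9 cm
98,393.5 = 1.118 × 10⁻⁵ × 6.9 × N²
N² = 98,393.5 / (7.7142 × 10⁻⁵) = 1,275,485,468
N ≈ √1,275,485,468 ≈ 35,713.9

35700 RPM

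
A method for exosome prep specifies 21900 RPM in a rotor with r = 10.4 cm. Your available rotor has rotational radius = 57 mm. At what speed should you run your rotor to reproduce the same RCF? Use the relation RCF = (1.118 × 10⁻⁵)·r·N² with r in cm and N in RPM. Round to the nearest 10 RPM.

RCF = 1.118 × 10⁻⁵ × r × N²
RCF_original = 1.118 × 10⁻⁵ × 10.4 × (21900)² = 1.118 × 10⁻⁵ × 10.4 × 479,610,000 ≈ 55,765.2 × g
Your rotor: r = 57 mm = 5.7 cm
55,765.2 = 1.118 × 10⁻⁵ × 5.7 × N²
N² = 55,765.2 / (6.3726 × 10⁻⁵) = 875,077,676
N ≈ √875,077,676 ≈ 29,581.7

29580 RPM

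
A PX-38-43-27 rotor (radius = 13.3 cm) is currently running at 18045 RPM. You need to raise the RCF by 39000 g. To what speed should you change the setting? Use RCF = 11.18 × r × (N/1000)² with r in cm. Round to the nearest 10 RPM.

Current RCF = 11.18 × 13.3 × (18.045)² = 11.18 × 13.3 × 325.622025 ≈ 48,418 × g
Target RCF = 48,418 + 39,000 = 87,418 × g
(N/1000)² = 87,418 / 148.694 = 587.9054
N = 1000 × √587.9054 ≈ 24,246.8

24250 RPM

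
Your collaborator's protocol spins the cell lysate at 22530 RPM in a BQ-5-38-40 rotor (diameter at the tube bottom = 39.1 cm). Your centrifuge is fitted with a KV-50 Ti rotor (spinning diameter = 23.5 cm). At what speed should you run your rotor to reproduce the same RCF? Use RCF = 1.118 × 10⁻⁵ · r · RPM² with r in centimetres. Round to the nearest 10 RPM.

Original rotor: r = 39.1 / 2 = 19.55 cm
RCF_original = 1.118 × 10⁻⁵ × 19.55 × (22530)² = 1.118 × 10⁻⁵ × 19.55 × 507,600,900 ≈ 110,945.8 × g
Your rotor: r = 23.5 / 2 = 11.75 cm
110,945.8 = 1.118 × 10⁻⁵ × 11.75 × N²
N² = 110,945.8 / (13.1365 × 10⁻⁵) = 844,561,337
N ≈ √844,561,337 ≈ 29,061.3

≈ 29060 RPM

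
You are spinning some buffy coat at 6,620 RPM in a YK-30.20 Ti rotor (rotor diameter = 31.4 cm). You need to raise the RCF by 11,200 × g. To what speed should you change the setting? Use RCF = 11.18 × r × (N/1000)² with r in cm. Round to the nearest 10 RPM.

r = 31.4 / 2 = 15.7 cm
Current RCF = 11.18 × 15.7 × (6.62)² = 11.18 × 15.7 × 43.8244 ≈ 7,692.3 × g
Target RCF = 7,692.3 + 11,200 = 18,892.3 × g
(N/1000)² = 18,892.3 / 175.526 = 107.6325
N = 1000 × √107.6325 ≈ 10,374.6

≈ 10370 RPM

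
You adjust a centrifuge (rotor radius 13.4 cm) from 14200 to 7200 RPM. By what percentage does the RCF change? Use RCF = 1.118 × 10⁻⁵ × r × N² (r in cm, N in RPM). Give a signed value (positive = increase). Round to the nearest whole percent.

RCF ∝ N², so the ratio is (7200/14200)² = (0.507042)² = 0.2571.
Change = 0.2571 − 1 = -0.7429 → -74.3%.

-74%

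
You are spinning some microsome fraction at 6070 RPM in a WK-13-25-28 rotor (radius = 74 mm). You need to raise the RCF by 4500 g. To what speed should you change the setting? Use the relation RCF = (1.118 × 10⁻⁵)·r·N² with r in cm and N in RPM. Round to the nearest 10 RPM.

N₂ ≈ 9550 RPM

r = 74 mm = 7.4 cm
Current RCF = 1.118 × 10⁻⁵ × 7.4 × (6070)² = 1.118 × 10⁻⁵ × 7.4 × 36,844,900 ≈ 3,048.3 × g
Target RCF = 3,048.3 + 4,500 = 7,548.3 × g
N² = 7,548.3 / (8.2732 × 10⁻⁵) = 91,237,973
N ≈ √91,237,973 ≈ 9,551.9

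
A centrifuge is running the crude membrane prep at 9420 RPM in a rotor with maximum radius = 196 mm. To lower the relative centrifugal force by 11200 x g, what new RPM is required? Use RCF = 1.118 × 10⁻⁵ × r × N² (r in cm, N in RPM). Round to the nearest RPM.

≈ 6134 RPM

r = 196 mm = 19.6 cm
Current RCF = 1.118 × 10⁻⁵ × 19.6 × (9420)² = 1.118 × 10⁻⁵ × 19.6 × 88,736,400 ≈ 19,444.6 × g
Target RCF = 19,444.6 − 11,200 = 8,244.6 × g
N² = 8,244.6 / (21.9128 × 10⁻⁵) = 37,624,585
N ≈ √37,624,585 ≈ 6,133.9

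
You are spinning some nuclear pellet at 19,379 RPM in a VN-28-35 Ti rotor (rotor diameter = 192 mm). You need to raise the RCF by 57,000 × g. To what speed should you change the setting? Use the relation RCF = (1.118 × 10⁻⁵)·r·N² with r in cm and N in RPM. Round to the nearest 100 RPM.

r = 192 mm / 2 = 96 mm = 9.6 cm
Current RCF = 1.118 × 10⁻⁵ × 9.6 × (19379)² = 1.118 × 10⁻⁵ × 9.6 × 375,545,641 ≈ 40,306.6 × g
Target RCF = 40,306.6 + 57,000 = 97,306.6 × g
N² = 97,306.6 / (10.7328 × 10⁻⁵) = 906,628,280
N ≈ √906,628,280 ≈ 30,110.3

N₂ ≈ 30100 RPM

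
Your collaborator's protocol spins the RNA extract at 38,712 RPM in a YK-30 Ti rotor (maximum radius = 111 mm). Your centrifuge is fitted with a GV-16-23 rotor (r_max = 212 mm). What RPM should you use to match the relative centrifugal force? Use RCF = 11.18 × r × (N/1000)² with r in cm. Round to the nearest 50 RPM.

≈ 28000 RPM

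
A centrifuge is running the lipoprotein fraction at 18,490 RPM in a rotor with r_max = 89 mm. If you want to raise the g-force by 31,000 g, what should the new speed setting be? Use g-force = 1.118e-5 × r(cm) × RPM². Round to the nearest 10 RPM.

r = 89 mm = 8.9 cm
Current RCF = 1.118 × 10⁻⁵ × 8.9 × (18490)² = 1.118 × 10⁻⁵ × 8.9 × 341,880,100 ≈ 34,017.8 × g
Target RCF = 34,017.8 + 31,000 = 65,017.8 × g
N² = 65,017.8 / (9.9502 × 10⁻⁵) = 653,432,092
N ≈ √653,432,092 ≈ 25,562.3

25560 RPM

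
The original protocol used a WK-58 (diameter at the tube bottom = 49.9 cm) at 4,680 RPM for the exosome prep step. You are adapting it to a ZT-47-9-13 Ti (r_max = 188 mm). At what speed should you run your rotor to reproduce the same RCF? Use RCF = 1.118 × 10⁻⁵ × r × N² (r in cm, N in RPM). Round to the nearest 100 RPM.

≈ 5400 RPM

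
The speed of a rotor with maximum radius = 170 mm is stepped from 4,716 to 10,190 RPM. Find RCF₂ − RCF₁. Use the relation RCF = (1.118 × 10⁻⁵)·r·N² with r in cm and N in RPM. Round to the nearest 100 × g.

15500 × g

r = 170 mm = 17.0 cm
RCF₁ = 1.118 × 10⁻⁵ × 17 × (4716)² = 1.118 × 10⁻⁵ × 17 × 22,240,656 ≈ 4,227.1 × g
RCF₂ = 1.118 × 10⁻⁵ × 17 × (10190)² = 1.118 × 10⁻⁵ × 17 × 103,836,100 ≈ 19,735.1 × g
Increase = 19,735.1 − 4,227.1 = 15,508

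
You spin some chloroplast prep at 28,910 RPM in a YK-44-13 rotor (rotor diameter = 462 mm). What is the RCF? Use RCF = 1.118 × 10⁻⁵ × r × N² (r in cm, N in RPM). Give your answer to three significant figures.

r = 462 mm / 2 = 231 mm = 23.1 cm
RCF = 1.118 × 10⁻⁵ × 23.1 × (28910)² = 1.118 × 10⁻⁵ × 23.1 × 835,788,100 ≈ 215,849 × g

216000 ×g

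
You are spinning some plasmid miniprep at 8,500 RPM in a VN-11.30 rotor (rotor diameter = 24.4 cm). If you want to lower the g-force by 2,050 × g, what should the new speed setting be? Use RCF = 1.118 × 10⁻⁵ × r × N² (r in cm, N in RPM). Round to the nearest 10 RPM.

r = 24.4 / 2 = 12.2 cm
Current RCF = 1.118 × 10⁻⁵ × 12.2 × (8500)² = 1.118 × 10⁻⁵ × 12.2 × 72,250,000 ≈ 9,854.6 × g
Target RCF = 9,854.6 − 2,050 = 7,804.6 × g
N² = 7,804.6 / (13.6396 × 10⁻⁵) = 57,220,153
N ≈ √57,220,153 ≈ 7,564.4

≈ 7560 RPM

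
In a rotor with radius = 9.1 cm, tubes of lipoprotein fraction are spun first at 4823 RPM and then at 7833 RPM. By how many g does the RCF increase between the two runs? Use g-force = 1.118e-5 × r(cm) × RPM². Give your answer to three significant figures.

3880 g

RCF₁ = 1.118 × 10⁻⁵ × 9.1 × (4823)² = 1.118 × 10⁻⁵ × 9.1 × 23,261,329 ≈ 2,366.6 × g
RCF₂ = 1.118 × 10⁻⁵ × 9.1 × (7833)² = 1.118 × 10⁻⁵ × 9.1 × 61,355,889 ≈ 6,242.2 × g
Increase = 6,242.2 − 2,366.6 = 3,875.6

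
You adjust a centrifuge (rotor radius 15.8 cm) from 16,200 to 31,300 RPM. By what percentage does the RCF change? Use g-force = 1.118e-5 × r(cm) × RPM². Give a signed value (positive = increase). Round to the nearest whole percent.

+273%

RCF ∝ N², so the ratio is (31300/16200)² = (1.932099)² = 3.7330.
Change = 3.7330 − 1 = +2.7330 → +273.3%.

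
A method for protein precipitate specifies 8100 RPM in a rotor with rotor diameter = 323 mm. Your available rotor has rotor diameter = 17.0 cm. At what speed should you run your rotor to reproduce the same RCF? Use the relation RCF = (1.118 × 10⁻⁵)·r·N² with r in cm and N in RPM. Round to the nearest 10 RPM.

Original rotor: r = 323 mm / 2 = 161.5 mm = 16.15 cm
RCF_original = 1.118 × 10⁻⁵ × 16.15 × (8100)² = 1.118 × 10⁻⁵ × 16.15 × 65,610,000 ≈ 11,846.3 × g
Your rotor: r = 17.0 / 2 = 8.5 cm
11,846.3 = 1.118 × 10⁻⁵ × 8.5 × N²
N² = 11,846.3 / (9.503 × 10⁻⁵) = 124,658,529
N ≈ √124,658,529 ≈ 11,165.1

≈ 11170 RPM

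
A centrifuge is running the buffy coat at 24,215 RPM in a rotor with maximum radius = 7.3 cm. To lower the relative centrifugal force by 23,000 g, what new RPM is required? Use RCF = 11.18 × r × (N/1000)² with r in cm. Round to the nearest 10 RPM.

≈ 17450 RPM

Current RCF = 11.18 × 7.3 × (24.215)² = 11.18 × 7.3 × 586.366225 ≈ 47,855.7 × g
Target RCF = 47,855.7 − 23,000 = 24,855.7 × g
(N/1000)² = 24,855.7 / 81.614 = 304.5519
N = 1000 × √304.5519 ≈ 17,451.4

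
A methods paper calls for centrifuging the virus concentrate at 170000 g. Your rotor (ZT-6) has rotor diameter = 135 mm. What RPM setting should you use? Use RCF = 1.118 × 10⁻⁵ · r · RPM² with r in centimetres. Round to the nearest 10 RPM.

47460 RPM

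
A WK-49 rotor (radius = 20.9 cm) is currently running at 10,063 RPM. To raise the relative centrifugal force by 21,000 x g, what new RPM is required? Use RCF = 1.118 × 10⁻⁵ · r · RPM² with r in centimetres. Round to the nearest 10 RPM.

≈ 13830 RPM

Current RCF = 1.118 × 10⁻⁵ × 20.9 × (10063)² = 1.118 × 10⁻⁵ × 20.9 × 101,263,969 ≈ 23,661.5 × g
Target RCF = 23,661.5 + 21,000 = 44,661.5 × g
N² = 44,661.5 / (23.3662 × 10⁻⁵) = 191,137,198
N ≈ √191,137,198 ≈ 13,825.2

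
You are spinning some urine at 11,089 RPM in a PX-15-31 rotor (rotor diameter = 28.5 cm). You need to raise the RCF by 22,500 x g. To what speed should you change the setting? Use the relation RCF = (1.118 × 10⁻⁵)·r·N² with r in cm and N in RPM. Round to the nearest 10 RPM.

r = 28.5 / 2 = 14.25 cm
Current RCF = 1.118 × 10⁻⁵ × 14.25 × (11089)² = 1.118 × 10⁻⁵ × 14.25 × 122,965,921 ≈ 19,590.3 × g
Target RCF = 19,590.3 + 22,500 = 42,090.3 × g
N² = 42,090.3 / (15.9315 × 10⁻⁵) = 264,195,462
N ≈ √264,195,462 ≈ 16,254.1

≈ 16250 RPM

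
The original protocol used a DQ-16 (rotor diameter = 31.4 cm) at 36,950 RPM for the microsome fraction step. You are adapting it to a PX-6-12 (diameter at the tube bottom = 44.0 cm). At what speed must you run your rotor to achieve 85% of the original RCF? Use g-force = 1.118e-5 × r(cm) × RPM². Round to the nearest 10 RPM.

Original rotor: r = 31.4 / 2 = 15.7 cm
RCF_original = 1.118 × 10⁻⁵ × 15.7 × (36950)² = 1.118 × 10⁻⁵ × 15.7 × 1,365,302,500 ≈ 239,646.1 × g
Target RCF = 0.85 × 239,646.1 ≈ 203,699.2 × g
Your rotor: r = 44.0 / 2 = 22 cm
203,699.2 = 1.118 × 10⁻⁵ × 22 × N²
N² = 203,699.2 / (24.596 × 10⁻⁵) = 828,180,192
N ≈ √828,180,192 ≈ 28,778.1

28780 RPM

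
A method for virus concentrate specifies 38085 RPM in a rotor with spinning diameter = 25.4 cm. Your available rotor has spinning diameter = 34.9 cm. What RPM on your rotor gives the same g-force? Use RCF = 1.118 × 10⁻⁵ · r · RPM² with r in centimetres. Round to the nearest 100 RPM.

≈ 32500 RPM

Original rotor: r = 25.4 / 2 = 12.7 cm
RCF_original = 1.118 × 10⁻⁵ × 12.7 × (38085)² = 1.118 × 10⁻⁵ × 12.7 × 1,450,467,225 ≈ 205,946 × g
Your rotor: r = 34.9 / 2 = 17.45 cm
205,946 = 1.118 × 10⁻⁵ × 17.45 × N²
N² = 205,946 / (19.5091 × 10⁻⁵) = 1,055,640,701
N ≈ √1,055,640,701 ≈ 32,490.6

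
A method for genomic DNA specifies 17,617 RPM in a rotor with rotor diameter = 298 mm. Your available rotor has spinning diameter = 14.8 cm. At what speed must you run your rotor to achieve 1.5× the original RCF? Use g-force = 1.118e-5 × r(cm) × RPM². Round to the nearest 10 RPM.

≈ 30620 RPM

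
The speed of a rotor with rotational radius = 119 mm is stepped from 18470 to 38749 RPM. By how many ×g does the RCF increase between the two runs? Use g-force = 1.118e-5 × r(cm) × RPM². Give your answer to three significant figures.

≈ 154000 ×g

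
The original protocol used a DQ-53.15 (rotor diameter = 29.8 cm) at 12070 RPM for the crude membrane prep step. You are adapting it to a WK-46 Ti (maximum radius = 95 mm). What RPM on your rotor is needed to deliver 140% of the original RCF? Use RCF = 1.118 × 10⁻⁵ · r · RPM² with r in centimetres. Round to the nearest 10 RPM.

17890 RPM

Original rotor: r = 29.8 / 2 = 14.9 cm
RCF_original = 1.118 × 10⁻⁵ × 14.9 × (12070)² = 1.118 × 10⁻⁵ × 14.9 × 145,684,900 ≈ 24,268.5 × g
Target RCF = 1.4 × 24,268.5 ≈ 33,975.9 × g
Your rotor: r = 95 mm = 9.5 cm
33,975.9 = 1.118 × 10⁻⁵ × 9.5 × N²
N² = 33,975.9 / (10.621 × 10⁻⁵) = 319,893,607
N ≈ √319,893,607 ≈ 17,885.6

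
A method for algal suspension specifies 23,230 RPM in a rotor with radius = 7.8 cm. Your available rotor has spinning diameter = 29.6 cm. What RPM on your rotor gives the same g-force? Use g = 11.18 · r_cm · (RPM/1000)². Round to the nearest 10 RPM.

RCF = 11.18 × r × (N/1000)²
RCF_original = 11.18 × 7.8 × (23.23)² = 11.18 × 7.8 × 539.6329 ≈ 47,058.1 × g
Your rotor: r = 29.6 / 2 = 14.8 cm
47,058.1 = 11.18 × 14.8 × (N/1000)²
(N/1000)² = 47,058.1 / 165.464 = 284.4008
N = 1000 × √284.4008 ≈ 16,864.2

16860 RPM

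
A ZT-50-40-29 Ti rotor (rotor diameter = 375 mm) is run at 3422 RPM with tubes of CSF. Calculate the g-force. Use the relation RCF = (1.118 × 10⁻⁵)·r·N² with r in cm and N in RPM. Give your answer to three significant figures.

r = 375 mm / 2 = 187.5 mm = 18.75 cm
RCF = 1.118 × 10⁻⁵ × 18.75 × (3422)² = 1.118 × 10⁻⁵ × 18.75 × 11,710,084 ≈ 2,454.7 × g

≈ 2450 ×g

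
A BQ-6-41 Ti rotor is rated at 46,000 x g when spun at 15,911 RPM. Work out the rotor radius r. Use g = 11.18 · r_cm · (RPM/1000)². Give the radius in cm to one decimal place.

r ≈ 16.3 cm

RCF = 11.18 × r × (N/1000)²
46000 = 11.18 × r × (15.911)²
r = 46000 / (11.18 × 253.159921) = 46000 / 2830.328 ≈ 16.253 cm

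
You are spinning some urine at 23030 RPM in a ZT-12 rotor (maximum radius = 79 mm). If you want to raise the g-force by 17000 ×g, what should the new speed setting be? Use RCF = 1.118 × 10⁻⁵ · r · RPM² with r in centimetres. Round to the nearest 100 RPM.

N₂ ≈ 26900 RPM

r = 79 mm = 7.9 cm
Current RCF = 1.118 × 10⁻⁵ × 7.9 × (23030)² = 1.118 × 10⁻⁵ × 7.9 × 530,380,900 ≈ 46,844.3 × g
Target RCF = 46,844.3 + 17,000 = 63,844.3 × g
N² = 63,844.3 / (8.8322 × 10⁻⁵) = 722,858,404
N ≈ √722,858,404 ≈ 26,886.0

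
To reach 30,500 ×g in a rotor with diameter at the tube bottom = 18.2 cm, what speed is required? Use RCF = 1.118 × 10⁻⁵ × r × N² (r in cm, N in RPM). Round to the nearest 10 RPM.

N ≈ 17310 RPM

r = 18.2 / 2 = 9.1 cm
RCF = 1.118 × 10⁻⁵ × r × N²
30,500 = 1.118 × 10⁻⁵ × 9.1 × N²
N² = 30,500 / (10.1738 × 10⁻⁵) = 299,789,656
N ≈ √299,789,656 ≈ 17,314.4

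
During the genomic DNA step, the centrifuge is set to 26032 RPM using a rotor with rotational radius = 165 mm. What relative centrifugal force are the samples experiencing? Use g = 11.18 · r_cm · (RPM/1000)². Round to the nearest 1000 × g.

125000 g

r = 165 mm = 16.5 cm
RCF = 11.18 × 16.5 × (26.032)² = 11.18 × 16.5 × 677.665024 ≈ 125,008.9 × g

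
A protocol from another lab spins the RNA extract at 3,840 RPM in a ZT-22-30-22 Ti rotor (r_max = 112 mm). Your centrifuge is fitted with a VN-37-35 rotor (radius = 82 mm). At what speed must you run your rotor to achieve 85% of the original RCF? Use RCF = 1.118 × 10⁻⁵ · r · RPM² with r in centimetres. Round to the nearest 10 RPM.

Original rotor: r = 112 mm = 11.2 cm
RCF = 1.118 × 10⁻⁵ × r × N²
RCF_original = 1.118 × 10⁻⁵ × 11.2 × (3840)² = 1.118 × 10⁻⁵ × 11.2 × 14,745,600 ≈ 1,846.4 × g
Target RCF = 0.85 × 1,846.4 ≈ 1,569.4 × g
Your rotor: r = 82 mm = 8.2 cm
1,569.4 = 1.118 × 10⁻⁵ × 8.2 × N²
N² = 1,569.4 / (9.1676 × 10⁻⁵) = 17,118,984
N ≈ √17,118,984 ≈ 4,137.5

4140 RPM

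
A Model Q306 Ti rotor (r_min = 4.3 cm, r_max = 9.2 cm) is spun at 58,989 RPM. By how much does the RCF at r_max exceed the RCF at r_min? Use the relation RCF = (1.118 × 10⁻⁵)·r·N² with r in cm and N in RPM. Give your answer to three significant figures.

191000 x g

ΔRCF = 1.118 × 10⁻⁵ × (r_max − r_min) × N² = 1.118 × 10⁻⁵ × 4.9 × 3,479,702,121 ≈ 190,625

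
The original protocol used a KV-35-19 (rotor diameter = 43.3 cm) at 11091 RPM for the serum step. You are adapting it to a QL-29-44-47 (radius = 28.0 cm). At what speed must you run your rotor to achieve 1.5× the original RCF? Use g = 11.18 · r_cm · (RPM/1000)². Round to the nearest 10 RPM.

Original rotor: r = 43.3 / 2 = 21.65 cm
RCF_original = 11.18 × 21.65 × (11.091)² = 11.18 × 21.65 × 123.010281 ≈ 29,774.3 × g
Target RCF = 1.5 × 29,774.3 ≈ 44,661.4 × g
44,661.4 = 11.18 × 28 × (N/1000)²
(N/1000)² = 44,661.4 / 313.04 = 142.6699
N = 1000 × √142.6699 ≈ 11,944.5

11940 RPM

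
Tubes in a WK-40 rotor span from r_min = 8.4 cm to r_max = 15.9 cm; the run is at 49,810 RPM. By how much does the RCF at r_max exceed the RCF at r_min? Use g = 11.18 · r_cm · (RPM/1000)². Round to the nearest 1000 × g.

≈ 208000 × g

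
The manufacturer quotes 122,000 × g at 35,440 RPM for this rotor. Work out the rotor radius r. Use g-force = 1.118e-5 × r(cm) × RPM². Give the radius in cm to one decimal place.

≈ 8.7 cm

122000 = 1.118 × 10⁻⁵ × r × (35440)²
r = 122000 / (1.118 × 10⁻⁵ × 1,255,993,600) = 122000 / 14042.01 ≈ 8.688 cm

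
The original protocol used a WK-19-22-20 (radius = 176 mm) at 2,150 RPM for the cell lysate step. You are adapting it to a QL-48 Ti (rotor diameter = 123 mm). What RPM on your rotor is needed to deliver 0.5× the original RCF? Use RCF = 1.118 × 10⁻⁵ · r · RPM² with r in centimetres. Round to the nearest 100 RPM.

Original rotor: r = 176 mm = 17.6 cm
RCF_original = 1.118 × 10⁻⁵ × 17.6 × (2150)² = 1.118 × 10⁻⁵ × 17.6 × 4,622,500 ≈ 909.6 × g
Target RCF = 0.5 × 909.6 ≈ 454.8 × g
Your rotor: r = 123 mm / 2 = 61.5 mm = 6.15 cm
454.8 = 1.118 × 10⁻⁵ × 6.15 × N²
N² = 454.8 / (6.8757 × 10⁻⁵) = 6,614,599
N ≈ √6,614,599 ≈ 2,571.9

2600 RPM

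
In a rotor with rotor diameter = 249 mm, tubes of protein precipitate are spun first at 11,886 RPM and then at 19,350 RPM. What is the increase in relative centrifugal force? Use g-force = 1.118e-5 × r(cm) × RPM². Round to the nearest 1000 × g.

r = 249 mm / 2 = 124.5 mm = 12.45 cm
RCF₁ = 1.118 × 10⁻⁵ × 12.45 × (11886)² = 1.118 × 10⁻⁵ × 12.45 × 141,276,996 ≈ 19,664.5 × g
RCF₂ = 1.118 × 10⁻⁵ × 12.45 × (19350)² = 1.118 × 10⁻⁵ × 12.45 × 374,422,500 ≈ 52,116.2 × g
Increase = 52,116.2 − 19,664.5 = 32,451.7

≈ 32000 x g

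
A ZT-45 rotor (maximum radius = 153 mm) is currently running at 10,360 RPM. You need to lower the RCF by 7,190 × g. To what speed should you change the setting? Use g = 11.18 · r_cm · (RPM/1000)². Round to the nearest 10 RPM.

r = 153 mm = 15.3 cm
Current RCF = 11.18 × 15.3 × (10.36)² = 11.18 × 15.3 × 107.3296 ≈ 18,359.2 × g
Target RCF = 18,359.2 − 7,190 = 11,169.2 × g
(N/1000)² = 11,169.2 / 171.054 = 65.29634
N = 1000 × √65.29634 ≈ 8,080.6

N₂ ≈ 8080 RPM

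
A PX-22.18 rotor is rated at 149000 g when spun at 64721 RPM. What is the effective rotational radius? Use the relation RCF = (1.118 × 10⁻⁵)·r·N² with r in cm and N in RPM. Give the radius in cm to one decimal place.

≈ 3.2 cm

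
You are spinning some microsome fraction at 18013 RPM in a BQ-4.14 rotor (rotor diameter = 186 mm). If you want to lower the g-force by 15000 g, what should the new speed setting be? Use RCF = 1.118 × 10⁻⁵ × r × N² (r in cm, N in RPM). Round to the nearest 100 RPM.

r = 186 mm / 2 = 93 mm = 9.3 cm
Current RCF = 1.118 × 10⁻⁵ × 9.3 × (18013)² = 1.118 × 10⁻⁵ × 9.3 × 324,468,169 ≈ 33,736.3 × g
Target RCF = 33,736.3 − 15,000 = 18,736.3 × g
N² = 18,736.3 / (10.3974 × 10⁻⁵) = 180,201,781
N ≈ √180,201,781 ≈ 13,423.9

13400 RPM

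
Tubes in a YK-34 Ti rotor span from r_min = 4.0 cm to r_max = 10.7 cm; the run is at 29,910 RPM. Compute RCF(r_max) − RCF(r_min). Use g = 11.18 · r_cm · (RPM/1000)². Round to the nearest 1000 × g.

ΔRCF ≈ 67000 g

ΔRCF = 11.18 × (r_max − r_min) × (N/1000)² = 11.18 × 6.7 × 894.6081 ≈ 67,011.5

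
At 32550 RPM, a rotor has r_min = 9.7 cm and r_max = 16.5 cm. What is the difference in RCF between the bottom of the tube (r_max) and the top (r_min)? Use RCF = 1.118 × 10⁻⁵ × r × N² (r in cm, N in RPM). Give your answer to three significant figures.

RCF_max = 1.118 × 10⁻⁵ × 16.5 × (32550)² = 1.118 × 10⁻⁵ × 16.5 × 1,059,502,500 ≈ 195,446.4 × g
RCF_min = 1.118 × 10⁻⁵ × 9.7 × (32550)² = 1.118 × 10⁻⁵ × 9.7 × 1,059,502,500 ≈ 114,898.8 × g
ΔRCF = 195,446.4 − 114,898.8 = 80,547.6

ΔRCF ≈ 80500 ×g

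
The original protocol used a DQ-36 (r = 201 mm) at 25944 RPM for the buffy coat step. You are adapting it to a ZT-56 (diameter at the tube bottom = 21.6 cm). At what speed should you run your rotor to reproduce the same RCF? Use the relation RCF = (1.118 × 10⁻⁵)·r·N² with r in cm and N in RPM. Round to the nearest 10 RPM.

≈ 35390 RPM

Original rotor: r = 201 mm = 20.1 cm
RCF_original = 1.118 × 10⁻⁵ × 20.1 × (25944)² = 1.118 × 10⁻⁵ × 20.1 × 673,091,136 ≈ 151,255.7 × g
Your rotor: r = 21.6 / 2 = 10.8 cm
151,255.7 = 1.118 × 10⁻⁵ × 10.8 × N²
N² = 151,255.7 / (12.0744 × 10⁻⁵) = 1,252,697,443
N ≈ √1,252,697,443 ≈ 35,393.5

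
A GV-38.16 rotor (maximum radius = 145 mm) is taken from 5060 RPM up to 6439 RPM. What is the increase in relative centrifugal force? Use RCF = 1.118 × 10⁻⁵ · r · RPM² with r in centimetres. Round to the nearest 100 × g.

2600 x g

r = 145 mm = 14.5 cm
RCF₁ = 1.118 × 10⁻⁵ × 14.5 × (5060)² = 1.118 × 10⁻⁵ × 14.5 × 25,603,600 ≈ 4,150.6 × g
RCF₂ = 1.118 × 10⁻⁵ × 14.5 × (6439)² = 1.118 × 10⁻⁵ × 14.5 × 41,460,721 ≈ 6,721.2 × g
Increase = 6,721.2 − 4,150.6 = 2,570.6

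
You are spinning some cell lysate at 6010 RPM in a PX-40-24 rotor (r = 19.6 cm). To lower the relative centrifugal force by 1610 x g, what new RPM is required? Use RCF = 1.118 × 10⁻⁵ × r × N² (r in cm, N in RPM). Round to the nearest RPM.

5364 RPM

Current RCF = 1.118 × 10⁻⁵ × 19.6 × (6010)² = 1.118 × 10⁻⁵ × 19.6 × 36,120,100 ≈ 7,914.9 × g
Target RCF = 7,914.9 − 1,610 = 6,304.9 × g
N² = 6,304.9 / (21.9128 × 10⁻⁵) = 28,772,681
N ≈ √28,772,681 ≈ 5,364.0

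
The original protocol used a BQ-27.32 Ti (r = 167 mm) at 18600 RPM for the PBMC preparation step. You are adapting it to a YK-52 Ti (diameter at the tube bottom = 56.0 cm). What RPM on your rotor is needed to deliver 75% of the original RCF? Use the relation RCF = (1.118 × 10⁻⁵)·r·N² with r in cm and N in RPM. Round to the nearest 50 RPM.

≈ 12450 RPM

Original rotor: r = 167 mm = 16.7 cm
RCF_original = 1.118 × 10⁻⁵ × 16.7 × (18600)² = 1.118 × 10⁻⁵ × 16.7 × 345,960,000 ≈ 64,592.8 × g
Target RCF = 0.75 × 64,592.8 ≈ 48,444.6 × g
Your rotor: r = 56.0 / 2 = 28 cm
48,444.6 = 1.118 × 10⁻⁵ × 28 × N²
N² = 48,444.6 / (31.304 × 10⁻⁵) = 154,755,303
N ≈ √154,755,303 ≈ 12,440.1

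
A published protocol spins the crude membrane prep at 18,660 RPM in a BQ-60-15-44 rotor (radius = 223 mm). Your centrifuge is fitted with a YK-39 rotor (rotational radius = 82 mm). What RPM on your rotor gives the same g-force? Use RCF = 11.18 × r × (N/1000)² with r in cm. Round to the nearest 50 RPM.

≈ 30750 RPM

Original rotor: r = 223 mm = 22.3 cm
RCF = 11.18 × r × (N/1000)²
RCF_original = 11.18 × 22.3 × (18.66)² = 11.18 × 22.3 × 348.1956 ≈ 86,810 × g
Your rotor: r = 82 mm = 8.2 cm
86,810 = 11.18 × 8.2 × (N/1000)²
(N/1000)² = 86,810 / 91.676 = 946.9218
N = 1000 × √946.9218 ≈ 30,772.1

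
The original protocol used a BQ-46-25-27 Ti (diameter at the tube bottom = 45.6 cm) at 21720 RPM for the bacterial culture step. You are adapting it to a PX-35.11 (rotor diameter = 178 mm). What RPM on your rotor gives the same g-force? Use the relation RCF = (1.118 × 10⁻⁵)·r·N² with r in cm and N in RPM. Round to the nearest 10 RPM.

≈ 34760 RPM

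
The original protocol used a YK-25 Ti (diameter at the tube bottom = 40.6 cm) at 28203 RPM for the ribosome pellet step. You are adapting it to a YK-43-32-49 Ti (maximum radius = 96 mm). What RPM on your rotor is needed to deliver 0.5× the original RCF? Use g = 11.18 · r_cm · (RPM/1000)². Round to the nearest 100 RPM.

29000 RPM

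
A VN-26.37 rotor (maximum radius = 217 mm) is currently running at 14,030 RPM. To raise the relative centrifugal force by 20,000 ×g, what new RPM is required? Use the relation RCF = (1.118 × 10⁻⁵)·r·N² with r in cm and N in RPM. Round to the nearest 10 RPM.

≈ 16710 RPM

r = 217 mm = 21.7 cm
Current RCF = 1.118 × 10⁻⁵ × 21.7 × (14030)² = 1.118 × 10⁻⁵ × 21.7 × 196,840,900 ≈ 47,754.8 × g
Target RCF = 47,754.8 + 20,000 = 67,754.8 × g
N² = 67,754.8 / (24.2606 × 10⁻⁵) = 279,279,160
N ≈ √279,279,160 ≈ 16,711.6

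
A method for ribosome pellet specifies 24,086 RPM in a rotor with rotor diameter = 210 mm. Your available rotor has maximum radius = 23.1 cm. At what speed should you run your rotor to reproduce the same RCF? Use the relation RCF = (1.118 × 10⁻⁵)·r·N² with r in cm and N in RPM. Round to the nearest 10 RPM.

16240 RPM

Original rotor: r = 210 mm / 2 = 105 mm = 10.5 cm
RCF = 1.118 × 10⁻⁵ × r × N²
RCF_original = 1.118 × 10⁻⁵ × 10.5 × (24086)² = 1.118 × 10⁻⁵ × 10.5 × 580,135,396 ≈ 68,102.1 × g
68,102.1 = 1.118 × 10⁻⁵ × 23.1 × N²
N² = 68,102.1 / (25.8258 × 10⁻⁵) = 263,697,930
N ≈ √263,697,930 ≈ 16,238.8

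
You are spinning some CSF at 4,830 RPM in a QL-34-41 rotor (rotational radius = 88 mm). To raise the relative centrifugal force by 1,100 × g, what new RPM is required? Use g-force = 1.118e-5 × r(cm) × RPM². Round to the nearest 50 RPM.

5850 RPM

r = 88 mm = 8.8 cm
Current RCF = 1.118 × 10⁻⁵ × 8.8 × (4830)² = 1.118 × 10⁻⁵ × 8.8 × 23,328,900 ≈ 2,295.2 × g
Target RCF = 2,295.2 + 1,100 = 3,395.2 × g
N² = 3,395.2 / (9.8384 × 10⁻⁵) = 34,509,676
N ≈ √34,509,676 ≈ 5,874.5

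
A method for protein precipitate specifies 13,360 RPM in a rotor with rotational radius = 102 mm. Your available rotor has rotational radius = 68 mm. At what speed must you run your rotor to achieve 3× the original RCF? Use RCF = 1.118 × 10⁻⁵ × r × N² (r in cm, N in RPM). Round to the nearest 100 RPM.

28300 RPM

Original rotor: r = 102 mm = 10.2 cm
RCF = 1.118 × 10⁻⁵ × r × N²
RCF_original = 1.118 × 10⁻⁵ × 10.2 × (13360)² = 1.118 × 10⁻⁵ × 10.2 × 178,489,600 ≈ 20,354.2 × g
Target RCF = 3 × 20,354.2 ≈ 61,062.6 × g
Your rotor: r = 68 mm = 6.8 cm
61,062.6 = 1.118 × 10⁻⁵ × 6.8 × N²
N² = 61,062.6 / (7.6024 × 10⁻⁵) = 803,201,621
N ≈ √803,201,621 ≈ 28,340.8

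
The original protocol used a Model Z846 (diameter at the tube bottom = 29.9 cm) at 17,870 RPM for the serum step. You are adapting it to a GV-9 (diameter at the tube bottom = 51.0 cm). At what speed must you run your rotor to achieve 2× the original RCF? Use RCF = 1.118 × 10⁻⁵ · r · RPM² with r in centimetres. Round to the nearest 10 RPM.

≈ 19350 RPM

Original rotor: r = 29.9 / 2 = 14.95 cm
RCF = 1.118 × 10⁻⁵ × r × N²
RCF_original = 1.118 × 10⁻⁵ × 14.95 × (17870)² = 1.118 × 10⁻⁵ × 14.95 × 319,336,900 ≈ 53,374.3 × g
Target RCF = 2 × 53,374.3 ≈ 106,748.6 × g
Your rotor: r = 51.0 / 2 = 25.5 cm
106,748.6 = 1.118 × 10⁻⁵ × 25.5 × N²
N² = 106,748.6 / (28.509 × 10⁻⁵) = 374,438,248
N ≈ √374,438,248 ≈ 19,350.4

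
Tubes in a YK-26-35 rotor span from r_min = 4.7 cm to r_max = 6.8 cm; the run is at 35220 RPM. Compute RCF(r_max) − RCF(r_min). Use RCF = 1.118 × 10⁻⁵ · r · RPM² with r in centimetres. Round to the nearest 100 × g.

RCF_max = 1.118 × 10⁻⁵ × 6.8 × (35220)² = 1.118 × 10⁻⁵ × 6.8 × 1,240,448,400 ≈ 94,303.8 × g
RCF_min = 1.118 × 10⁻⁵ × 4.7 × (35220)² = 1.118 × 10⁻⁵ × 4.7 × 1,240,448,400 ≈ 65,180.6 × g
ΔRCF = 94,303.8 − 65,180.6 = 29,123.2

≈ 29100 x g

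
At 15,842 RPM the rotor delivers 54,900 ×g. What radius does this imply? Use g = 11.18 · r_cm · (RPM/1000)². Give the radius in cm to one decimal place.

19.6 cm

54900 = 11.18 × r × (15.842)²
r = 54900 / (11.18 × 250.968964) = 54900 / 2805.833 ≈ 19.566 cm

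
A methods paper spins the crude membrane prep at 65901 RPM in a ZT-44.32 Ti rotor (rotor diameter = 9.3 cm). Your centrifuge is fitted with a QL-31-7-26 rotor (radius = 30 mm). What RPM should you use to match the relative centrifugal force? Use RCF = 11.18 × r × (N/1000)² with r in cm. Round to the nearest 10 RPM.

≈ 82050 RPM

Original rotor: r = 9.3 / 2 = 4.65 cm
RCF = 11.18 × r × (N/1000)²
RCF_original = 11.18 × 4.65 × (65.901)² = 11.18 × 4.65 × 4,342.941801 ≈ 225,776.5 × g
Your rotor: r = 30 mm = 3.0 cm
225,776.5 = 11.18 × 3 × (N/1000)²
(N/1000)² = 225,776.5 / 33.54 = 6731.559
N = 1000 × √6731.559 ≈ 82,046.1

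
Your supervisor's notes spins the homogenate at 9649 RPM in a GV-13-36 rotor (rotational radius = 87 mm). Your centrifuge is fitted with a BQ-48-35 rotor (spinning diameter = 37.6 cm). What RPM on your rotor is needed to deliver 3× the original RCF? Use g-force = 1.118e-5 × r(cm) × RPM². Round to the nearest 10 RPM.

11370 RPM

Original rotor: r = 87 mm = 8.7 cm
RCF = 1.118 × 10⁻⁵ × r × N²
RCF_original = 1.118 × 10⁻⁵ × 8.7 × (9649)² = 1.118 × 10⁻⁵ × 8.7 × 93,103,201 ≈ 9,055.8 × g
Target RCF = 3 × 9,055.8 ≈ 27,167.4 × g
Your rotor: r = 37.6 / 2 = 18.8 cm
27,167.4 = 1.118 × 10⁻⁵ × 18.8 × N²
N² = 27,167.4 / (21.0184 × 10⁻⁵) = 129,255,319
N ≈ √129,255,319 ≈ 11,369.1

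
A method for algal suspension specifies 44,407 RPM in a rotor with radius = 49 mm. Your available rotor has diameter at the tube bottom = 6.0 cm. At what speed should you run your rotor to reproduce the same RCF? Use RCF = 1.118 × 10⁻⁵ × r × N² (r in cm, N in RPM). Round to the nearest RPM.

Original rotor: r = 49 mm = 4.9 cm
RCF_original = 1.118 × 10⁻⁵ × 4.9 × (44407)² = 1.118 × 10⁻⁵ × 4.9 × 1,971,981,649 ≈ 108,029.1 × g
Your rotor: r = 6.0 / 2 = 3 cm
108,029.1 = 1.118 × 10⁻⁵ × 3 × N²
N² = 108,029.1 / (3.354 × 10⁻⁵) = 3,220,903,399
N ≈ √3,220,903,399 ≈ 56,753.0

56753 RPM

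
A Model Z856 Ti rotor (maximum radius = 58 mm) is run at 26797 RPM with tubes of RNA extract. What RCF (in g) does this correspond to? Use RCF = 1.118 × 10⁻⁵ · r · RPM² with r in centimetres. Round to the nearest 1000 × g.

47000 g

r = 58 mm = 5.8 cm
RCF = 1.118 × 10⁻⁵ × 5.8 × (26797)² = 1.118 × 10⁻⁵ × 5.8 × 718,079,209 ≈ 46,563.1 × g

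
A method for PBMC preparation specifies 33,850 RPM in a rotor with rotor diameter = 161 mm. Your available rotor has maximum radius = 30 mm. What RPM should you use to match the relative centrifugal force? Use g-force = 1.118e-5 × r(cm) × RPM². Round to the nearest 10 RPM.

Original rotor: r = 161 mm / 2 = 80.5 mm = 8.05 cm
RCF = 1.118 × 10⁻⁵ × r × N²
RCF_original = 1.118 × 10⁻⁵ × 8.05 × (33850)² = 1.118 × 10⁻⁵ × 8.05 × 1,145,822,500 ≈ 103,122.9 × g
Your rotor: r = 30 mm = 3.0 cm
103,122.9 = 1.118 × 10⁻⁵ × 3 × N²
N² = 103,122.9 / (3.354 × 10⁻⁵) = 3,074,624,329
N ≈ √3,074,624,329 ≈ 55,449.3

55450 RPM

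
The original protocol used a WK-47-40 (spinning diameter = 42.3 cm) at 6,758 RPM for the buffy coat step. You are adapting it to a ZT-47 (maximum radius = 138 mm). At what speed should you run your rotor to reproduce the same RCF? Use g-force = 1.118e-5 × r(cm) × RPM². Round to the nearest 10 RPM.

≈ 8370 RPM

Original rotor: r = 42.3 / 2 = 21.15 cm
RCF_original = 1.118 × 10⁻⁵ × 21.15 × (6758)² = 1.118 × 10⁻⁵ × 21.15 × 45,670,564 ≈ 10,799.1 × g
Your rotor: r = 138 mm = 13.8 cm
10,799.1 = 1.118 × 10⁻⁵ × 13.8 × N²
N² = 10,799.1 / (15.4284 × 10⁻⁵) = 69,994,944
N ≈ √69,994,944 ≈ 8,366.3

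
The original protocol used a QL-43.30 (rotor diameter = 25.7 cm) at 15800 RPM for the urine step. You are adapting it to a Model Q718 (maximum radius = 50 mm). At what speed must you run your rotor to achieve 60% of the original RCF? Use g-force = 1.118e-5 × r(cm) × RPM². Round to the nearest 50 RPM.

Original rotor: r = 25.7 / 2 = 12.85 cm
RCF_original = 1.118 × 10⁻⁵ × 12.85 × (15800)² = 1.118 × 10⁻⁵ × 12.85 × 249,640,000 ≈ 35,864 × g
Target RCF = 0.6 × 35,864 ≈ 21,518.4 × g
Your rotor: r = 50 mm = 5.0 cm
21,518.4 = 1.118 × 10⁻⁵ × 5 × N²
N² = 21,518.4 / (5.59 × 10⁻⁵) = 384,944,544
N ≈ √384,944,544 ≈ 19,620.0

≈ 19600 RPM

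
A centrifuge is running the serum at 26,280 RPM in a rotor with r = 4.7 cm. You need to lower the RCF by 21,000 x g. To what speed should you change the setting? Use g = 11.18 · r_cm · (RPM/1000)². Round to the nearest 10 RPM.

N₂ ≈ 17060 RPM

Current RCF = 11.18 × 4.7 × (26.28)² = 11.18 × 4.7 × 690.6384 ≈ 36,290.3 × g
Target RCF = 36,290.3 − 21,000 = 15,290.3 × g
(N/1000)² = 15,290.3 / 52.546 = 290.9888
N = 1000 × √290.9888 ≈ 17,058.4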